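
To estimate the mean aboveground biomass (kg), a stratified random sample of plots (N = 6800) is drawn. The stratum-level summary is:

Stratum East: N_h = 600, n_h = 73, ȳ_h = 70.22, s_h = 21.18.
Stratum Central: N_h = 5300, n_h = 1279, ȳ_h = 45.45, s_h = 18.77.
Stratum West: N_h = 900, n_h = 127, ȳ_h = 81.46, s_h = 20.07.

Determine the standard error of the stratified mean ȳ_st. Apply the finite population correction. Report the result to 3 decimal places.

V̂(ȳ_st) = Σ W_h² (1 − n_h/N_h) s_h²/n_h, with W_h = N_h/N and N = 6800:
  stratum East: (600/6800)²·(1 − 73/600)·21.18²/73 = 0.0420216
  stratum Central: (5300/6800)²·(1 − 1279/5300)·18.77²/1279 = 0.126955
  stratum West: (900/6800)²·(1 − 127/900)·20.07²/127 = 0.0477194
V̂(ȳ_st) = 0.216696
SE(ȳ_st) = √0.216696 = 0.465506

SE(ȳ_st) ≈ 0.466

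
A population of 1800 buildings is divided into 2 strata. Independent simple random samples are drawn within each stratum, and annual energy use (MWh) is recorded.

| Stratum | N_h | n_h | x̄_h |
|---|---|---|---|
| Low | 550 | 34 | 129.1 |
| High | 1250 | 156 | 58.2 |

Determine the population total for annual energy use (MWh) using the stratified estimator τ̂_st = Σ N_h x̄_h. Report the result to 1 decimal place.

τ̂_st ≈ 143755.0

τ̂_st = Σ N_h x̄_h = 550·129.1 + 1250·58.2 = 143755.0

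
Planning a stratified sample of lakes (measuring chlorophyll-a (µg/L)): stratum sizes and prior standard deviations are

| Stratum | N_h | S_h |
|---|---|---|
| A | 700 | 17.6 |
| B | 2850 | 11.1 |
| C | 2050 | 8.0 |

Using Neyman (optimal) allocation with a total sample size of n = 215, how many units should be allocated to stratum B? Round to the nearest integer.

Neyman allocation: n_h = n · N_h S_h / Σ N_i S_i, with n = 215.
  stratum A: N_h·S_h = 700·17.6 = 12320.00
  stratum B: N_h·S_h = 2850·11.1 = 31635.00
  stratum C: N_h·S_h = 2050·8.0 = 16400.00
Σ N_h S_h = 60355.00
n for stratum B = 215·31635.00/60355.00 = 112.692 → 113

113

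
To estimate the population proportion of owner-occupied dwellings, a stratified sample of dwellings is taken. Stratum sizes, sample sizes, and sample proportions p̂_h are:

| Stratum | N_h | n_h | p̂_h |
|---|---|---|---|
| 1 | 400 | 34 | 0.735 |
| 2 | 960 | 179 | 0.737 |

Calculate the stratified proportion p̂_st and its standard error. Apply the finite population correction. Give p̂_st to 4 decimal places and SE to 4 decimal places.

p̂_st ≈ 0.7364, SE ≈ 0.0301

N = 1360; stratum weights W_h = N_h/N.
p̂_st = Σ W_h p̂_h = (400·0.735 + 960·0.737)/1360 = 0.73641
V̂(p̂_st) = Σ W_h² (1 − n_h/N_h) p̂_h(1−p̂_h)/(n_h−1):
  stratum 1: (400/1360)²·(1 − 34/400)·0.735·0.265/33 = 0.000467178
  stratum 2: (960/1360)²·(1 − 179/960)·0.737·0.263/178 = 0.000441416
V̂(p̂_st) = 0.000908594; SE = √V̂ = 0.0301429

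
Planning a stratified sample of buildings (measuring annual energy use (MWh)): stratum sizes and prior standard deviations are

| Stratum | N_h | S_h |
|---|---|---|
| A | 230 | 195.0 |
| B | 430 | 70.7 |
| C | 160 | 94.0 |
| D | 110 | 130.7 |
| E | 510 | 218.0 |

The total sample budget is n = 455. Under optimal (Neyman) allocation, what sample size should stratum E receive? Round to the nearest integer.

Neyman allocation: n_h = n · N_h S_h / Σ N_i S_i, with n = 455.
  stratum A: N_h·S_h = 230·195.0 = 44850.00
  stratum B: N_h·S_h = 430·70.7 = 30401.00
  stratum C: N_h·S_h = 160·94.0 = 15040.00
  stratum D: N_h·S_h = 110·130.7 = 14377.00
  stratum E: N_h·S_h = 510·218.0 = 111180.00
Σ N_h S_h = 215848.00
n for stratum E = 455·111180.00/215848.00 = 234.364 → 234

234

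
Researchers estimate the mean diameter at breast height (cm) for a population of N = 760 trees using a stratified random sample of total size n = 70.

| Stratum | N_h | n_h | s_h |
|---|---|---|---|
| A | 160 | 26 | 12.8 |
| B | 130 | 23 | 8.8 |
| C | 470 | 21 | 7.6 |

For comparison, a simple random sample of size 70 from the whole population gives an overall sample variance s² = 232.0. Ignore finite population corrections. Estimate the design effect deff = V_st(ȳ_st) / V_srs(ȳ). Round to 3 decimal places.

V̂(ȳ_st) = Σ W_h² s_h²/n_h, with W_h = N_h/N and N = 760:
  stratum A: (160/760)²·12.8²/26 = 0.279293
  stratum B: (130/760)²·8.8²/23 = 0.0985138
  stratum C: (470/760)²·7.6²/21 = 1.0519
V_st = 1.42971
V_srs = s²/n = 232.0/70 = 3.31429
deff = V_st / V_srs = 1.42971/3.31429 = 0.4314

deff ≈ 0.431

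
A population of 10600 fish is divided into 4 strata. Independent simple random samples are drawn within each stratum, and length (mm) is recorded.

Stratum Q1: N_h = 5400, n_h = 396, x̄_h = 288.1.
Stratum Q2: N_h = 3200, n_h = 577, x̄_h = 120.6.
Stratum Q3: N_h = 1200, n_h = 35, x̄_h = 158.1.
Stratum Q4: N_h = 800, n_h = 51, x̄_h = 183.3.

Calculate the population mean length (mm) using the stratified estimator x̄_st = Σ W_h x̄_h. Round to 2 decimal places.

x̄_st ≈ 214.91

N = Σ N_h = 10600. Stratum weights W_h = N_h/N.
x̄_st = (5400·288.1 + 3200·120.6 + 1200·158.1 + 800·183.3) / 10600 = 214.9075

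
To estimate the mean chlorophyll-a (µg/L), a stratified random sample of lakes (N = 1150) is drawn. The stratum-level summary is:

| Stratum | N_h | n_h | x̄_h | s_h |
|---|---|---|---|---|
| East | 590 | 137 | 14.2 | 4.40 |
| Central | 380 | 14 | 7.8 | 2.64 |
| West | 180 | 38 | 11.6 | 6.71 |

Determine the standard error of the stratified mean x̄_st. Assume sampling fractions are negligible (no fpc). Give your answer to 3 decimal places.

V̂(x̄_st) = Σ W_h² s_h²/n_h, with W_h = N_h/N and N = 1150:
  stratum East: (590/1150)²·4.40²/137 = 0.0371957
  stratum Central: (380/1150)²·2.64²/14 = 0.0543565
  stratum West: (180/1150)²·6.71²/38 = 0.0290276
V̂(x̄_st) = 0.12058
SE(x̄_st) = √0.12058 = 0.347246

SE(x̄_st) ≈ 0.347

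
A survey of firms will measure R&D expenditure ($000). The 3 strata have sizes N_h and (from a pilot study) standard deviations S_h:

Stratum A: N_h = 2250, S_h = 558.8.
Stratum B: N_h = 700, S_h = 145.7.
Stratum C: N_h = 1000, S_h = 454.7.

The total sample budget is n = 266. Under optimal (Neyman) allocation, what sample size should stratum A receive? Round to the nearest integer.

184

Neyman allocation: n_h = n · N_h S_h / Σ N_i S_i, with n = 266.
  stratum A: N_h·S_h = 2250·558.8 = 1257300.00
  stratum B: N_h·S_h = 700·145.7 = 101990.00
  stratum C: N_h·S_h = 1000·454.7 = 454700.00
Σ N_h S_h = 1813990.00
n for stratum A = 266·1257300.00/1813990.00 = 184.368 → 184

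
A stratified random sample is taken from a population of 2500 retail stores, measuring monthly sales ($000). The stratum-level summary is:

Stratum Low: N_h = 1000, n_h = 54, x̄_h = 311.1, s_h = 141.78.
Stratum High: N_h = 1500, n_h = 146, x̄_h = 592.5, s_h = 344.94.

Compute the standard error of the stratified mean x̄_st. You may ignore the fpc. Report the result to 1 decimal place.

SE(x̄_st) ≈ 18.8

V̂(x̄_st) = Σ W_h² s_h²/n_h, with W_h = N_h/N and N = 2500:
  stratum Low: (1000/2500)²·141.78²/54 = 59.5602
  stratum High: (1500/2500)²·344.94²/146 = 293.384
V̂(x̄_st) = 352.944
SE(x̄_st) = √352.944 = 18.7868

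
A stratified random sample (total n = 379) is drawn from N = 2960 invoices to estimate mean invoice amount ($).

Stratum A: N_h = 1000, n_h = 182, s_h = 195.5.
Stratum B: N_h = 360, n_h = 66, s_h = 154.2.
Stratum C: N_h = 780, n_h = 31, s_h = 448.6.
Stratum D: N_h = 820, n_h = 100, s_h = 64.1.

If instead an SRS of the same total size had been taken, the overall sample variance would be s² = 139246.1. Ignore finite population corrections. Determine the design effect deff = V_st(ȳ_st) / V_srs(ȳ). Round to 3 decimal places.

deff ≈ 1.315

V̂(ȳ_st) = Σ W_h² s_h²/n_h, with W_h = N_h/N and N = 2960:
  stratum A: (1000/2960)²·195.5²/182 = 23.9684
  stratum B: (360/2960)²·154.2²/66 = 5.32901
  stratum C: (780/2960)²·448.6²/31 = 450.778
  stratum D: (820/2960)²·64.1²/100 = 3.15326
V_st = 483.229
V_srs = s²/n = 139246.1/379 = 367.404
deff = V_st / V_srs = 483.229/367.404 = 1.3153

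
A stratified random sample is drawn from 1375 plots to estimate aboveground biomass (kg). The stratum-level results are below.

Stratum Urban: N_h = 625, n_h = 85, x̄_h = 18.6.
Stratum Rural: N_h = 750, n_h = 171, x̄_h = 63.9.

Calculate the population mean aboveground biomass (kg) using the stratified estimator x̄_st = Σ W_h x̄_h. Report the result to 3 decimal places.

x̄_st ≈ 43.309

N = Σ N_h = 1375. Stratum weights W_h = N_h/N.
x̄_st = (625·18.6 + 750·63.9) / 1375 = 43.30909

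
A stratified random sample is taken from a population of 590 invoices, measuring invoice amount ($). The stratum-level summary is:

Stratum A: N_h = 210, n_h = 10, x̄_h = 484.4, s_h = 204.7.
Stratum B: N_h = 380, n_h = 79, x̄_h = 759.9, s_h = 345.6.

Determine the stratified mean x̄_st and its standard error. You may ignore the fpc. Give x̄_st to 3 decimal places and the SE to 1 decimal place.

x̄_st = Σ W_h x̄_h = (210·484.4 + 380·759.9)/590 = 661.84068
V̂(x̄_st) = Σ W_h² s_h²/n_h, with W_h = N_h/N and N = 590:
  stratum A: (210/590)²·204.7²/10 = 530.848
  stratum B: (380/590)²·345.6²/79 = 627.168
V̂(x̄_st) = 1158.02
SE(x̄_st) = √1158.02 = 34.0296

x̄_st ≈ 661.841, SE ≈ 34.0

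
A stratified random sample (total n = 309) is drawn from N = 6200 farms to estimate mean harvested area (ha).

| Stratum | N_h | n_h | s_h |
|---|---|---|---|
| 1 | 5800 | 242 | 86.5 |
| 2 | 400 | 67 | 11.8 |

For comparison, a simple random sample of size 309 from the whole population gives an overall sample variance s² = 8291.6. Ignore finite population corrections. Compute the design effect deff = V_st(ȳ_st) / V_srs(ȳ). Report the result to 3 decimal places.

deff ≈ 1.009

V̂(ȳ_st) = Σ W_h² s_h²/n_h, with W_h = N_h/N and N = 6200:
  stratum 1: (5800/6200)²·86.5²/242 = 27.0576
  stratum 2: (400/6200)²·11.8²/67 = 0.00865019
V_st = 27.0663
V_srs = s²/n = 8291.6/309 = 26.8337
deff = V_st / V_srs = 27.0663/26.8337 = 1.0087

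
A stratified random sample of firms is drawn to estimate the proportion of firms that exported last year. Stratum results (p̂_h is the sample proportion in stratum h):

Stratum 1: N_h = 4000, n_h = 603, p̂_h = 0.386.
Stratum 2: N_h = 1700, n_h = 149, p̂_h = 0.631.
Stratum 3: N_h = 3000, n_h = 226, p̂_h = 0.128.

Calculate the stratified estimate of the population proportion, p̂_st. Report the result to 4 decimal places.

N = 8700; stratum weights W_h = N_h/N.
p̂_st = Σ W_h p̂_h = (4000·0.386 + 1700·0.631 + 3000·0.128)/8700 = 0.34491

p̂_st ≈ 0.3449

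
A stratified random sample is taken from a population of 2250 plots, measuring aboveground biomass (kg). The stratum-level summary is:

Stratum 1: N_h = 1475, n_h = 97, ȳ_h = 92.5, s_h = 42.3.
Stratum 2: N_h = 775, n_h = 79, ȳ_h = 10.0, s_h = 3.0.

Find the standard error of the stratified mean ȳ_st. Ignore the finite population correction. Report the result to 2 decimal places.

V̂(ȳ_st) = Σ W_h² s_h²/n_h, with W_h = N_h/N and N = 2250:
  stratum 1: (1475/2250)²·42.3²/97 = 7.92735
  stratum 2: (775/2250)²·3.0²/79 = 0.0135162
V̂(ȳ_st) = 7.94087
SE(ȳ_st) = √7.94087 = 2.81795

SE(ȳ_st) ≈ 2.82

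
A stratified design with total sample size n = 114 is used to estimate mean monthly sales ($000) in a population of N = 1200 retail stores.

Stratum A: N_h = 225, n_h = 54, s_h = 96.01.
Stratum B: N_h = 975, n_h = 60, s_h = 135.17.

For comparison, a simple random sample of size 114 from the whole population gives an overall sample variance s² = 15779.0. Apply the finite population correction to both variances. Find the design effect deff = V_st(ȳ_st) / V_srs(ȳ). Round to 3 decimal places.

deff ≈ 1.542

V̂(ȳ_st) = Σ W_h² (1 − n_h/N_h) s_h²/n_h, with W_h = N_h/N and N = 1200:
  stratum A: (225/1200)²·(1 − 54/225)·96.01²/54 = 4.56095
  stratum B: (975/1200)²·(1 − 60/975)·135.17²/60 = 188.657
V_st = 193.218
V_srs = (1 − 114/1200)·15779.0/114 = 125.263
deff = V_st / V_srs = 193.218/125.263 = 1.5425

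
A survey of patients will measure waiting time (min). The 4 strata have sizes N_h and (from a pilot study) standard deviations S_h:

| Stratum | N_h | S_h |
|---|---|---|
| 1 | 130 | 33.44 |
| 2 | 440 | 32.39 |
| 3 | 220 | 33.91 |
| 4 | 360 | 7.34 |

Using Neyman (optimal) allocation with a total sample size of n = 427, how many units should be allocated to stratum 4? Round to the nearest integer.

39

Neyman allocation: n_h = n · N_h S_h / Σ N_i S_i, with n = 427.
  stratum 1: N_h·S_h = 130·33.44 = 4347.20
  stratum 2: N_h·S_h = 440·32.39 = 14251.60
  stratum 3: N_h·S_h = 220·33.91 = 7460.20
  stratum 4: N_h·S_h = 360·7.34 = 2642.40
Σ N_h S_h = 28701.40
n for stratum 4 = 427·2642.40/28701.40 = 39.312 → 39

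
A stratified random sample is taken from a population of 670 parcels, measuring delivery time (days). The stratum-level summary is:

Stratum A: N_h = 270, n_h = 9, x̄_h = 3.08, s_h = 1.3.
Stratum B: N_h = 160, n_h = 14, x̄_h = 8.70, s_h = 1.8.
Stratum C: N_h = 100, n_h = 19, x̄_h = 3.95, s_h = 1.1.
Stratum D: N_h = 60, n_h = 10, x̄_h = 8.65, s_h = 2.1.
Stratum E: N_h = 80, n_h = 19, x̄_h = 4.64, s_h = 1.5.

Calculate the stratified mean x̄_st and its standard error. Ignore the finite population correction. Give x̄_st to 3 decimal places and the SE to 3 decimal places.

x̄_st ≈ 5.237, SE ≈ 0.224

x̄_st = Σ W_h x̄_h = (270·3.08 + 160·8.70 + 100·3.95 + 60·8.65 + 80·4.64)/670 = 5.23701
V̂(x̄_st) = Σ W_h² s_h²/n_h, with W_h = N_h/N and N = 670:
  stratum A: (270/670)²·1.3²/9 = 0.0304945
  stratum B: (160/670)²·1.8²/14 = 0.013198
  stratum C: (100/670)²·1.1²/19 = 0.00141867
  stratum D: (60/670)²·2.1²/10 = 0.00353665
  stratum E: (80/670)²·1.5²/19 = 0.00168834
V̂(x̄_st) = 0.0503362
SE(x̄_st) = √0.0503362 = 0.224357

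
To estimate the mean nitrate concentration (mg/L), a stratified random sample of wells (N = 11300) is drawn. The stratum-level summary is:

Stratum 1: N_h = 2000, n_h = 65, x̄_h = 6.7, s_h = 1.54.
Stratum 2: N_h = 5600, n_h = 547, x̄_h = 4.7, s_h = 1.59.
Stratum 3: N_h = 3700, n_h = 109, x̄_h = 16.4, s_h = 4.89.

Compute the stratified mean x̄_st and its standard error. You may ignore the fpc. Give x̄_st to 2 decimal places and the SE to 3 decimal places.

x̄_st ≈ 8.88, SE ≈ 0.161

x̄_st = Σ W_h x̄_h = (2000·6.7 + 5600·4.7 + 3700·16.4)/11300 = 8.88496
V̂(x̄_st) = Σ W_h² s_h²/n_h, with W_h = N_h/N and N = 11300:
  stratum 1: (2000/11300)²·1.54²/65 = 0.00114296
  stratum 2: (5600/11300)²·1.59²/547 = 0.00113508
  stratum 3: (3700/11300)²·4.89²/109 = 0.02352
V̂(x̄_st) = 0.0257981
SE(x̄_st) = √0.0257981 = 0.160618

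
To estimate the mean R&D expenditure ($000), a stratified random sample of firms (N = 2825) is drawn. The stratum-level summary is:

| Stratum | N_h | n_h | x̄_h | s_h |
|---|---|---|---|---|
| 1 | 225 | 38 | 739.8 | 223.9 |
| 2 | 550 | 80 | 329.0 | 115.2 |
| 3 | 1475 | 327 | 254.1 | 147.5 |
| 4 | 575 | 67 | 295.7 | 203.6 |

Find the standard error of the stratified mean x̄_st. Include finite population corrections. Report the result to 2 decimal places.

V̂(x̄_st) = Σ W_h² (1 − n_h/N_h) s_h²/n_h, with W_h = N_h/N and N = 2825:
  stratum 1: (225/2825)²·(1 − 38/225)·223.9²/38 = 6.95524
  stratum 2: (550/2825)²·(1 − 80/550)·115.2²/80 = 5.37327
  stratum 3: (1475/2825)²·(1 − 327/1475)·147.5²/327 = 14.1167
  stratum 4: (575/2825)²·(1 − 67/575)·203.6²/67 = 22.6452
V̂(x̄_st) = 49.0904
SE(x̄_st) = √49.0904 = 7.00645

SE(x̄_st) ≈ 7.01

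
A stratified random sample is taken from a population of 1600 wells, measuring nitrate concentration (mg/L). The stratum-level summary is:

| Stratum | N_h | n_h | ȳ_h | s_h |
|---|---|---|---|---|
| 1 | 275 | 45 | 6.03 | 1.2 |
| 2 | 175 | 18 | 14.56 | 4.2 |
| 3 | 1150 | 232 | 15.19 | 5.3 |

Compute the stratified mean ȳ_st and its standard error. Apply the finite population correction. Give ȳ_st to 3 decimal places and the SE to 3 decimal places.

ȳ_st = Σ W_h ȳ_h = (275·6.03 + 175·14.56 + 1150·15.19)/1600 = 13.54672
V̂(ȳ_st) = Σ W_h² (1 − n_h/N_h) s_h²/n_h, with W_h = N_h/N and N = 1600:
  stratum 1: (275/1600)²·(1 − 45/275)·1.2²/45 = 0.000790625
  stratum 2: (175/1600)²·(1 − 18/175)·4.2²/18 = 0.0105178
  stratum 3: (1150/1600)²·(1 − 232/1150)·5.3²/232 = 0.0499303
V̂(ȳ_st) = 0.0612387
SE(ȳ_st) = √0.0612387 = 0.247465

ȳ_st ≈ 13.547, SE ≈ 0.247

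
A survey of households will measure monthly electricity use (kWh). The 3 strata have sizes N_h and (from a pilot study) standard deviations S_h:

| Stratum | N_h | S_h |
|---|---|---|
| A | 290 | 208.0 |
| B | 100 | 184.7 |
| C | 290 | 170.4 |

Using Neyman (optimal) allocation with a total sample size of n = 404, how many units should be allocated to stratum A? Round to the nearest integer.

Neyman allocation: n_h = n · N_h S_h / Σ N_i S_i, with n = 404.
  stratum A: N_h·S_h = 290·208.0 = 60320.00
  stratum B: N_h·S_h = 100·184.7 = 18470.00
  stratum C: N_h·S_h = 290·170.4 = 49416.00
Σ N_h S_h = 128206.00
n for stratum A = 404·60320.00/128206.00 = 190.079 → 190

190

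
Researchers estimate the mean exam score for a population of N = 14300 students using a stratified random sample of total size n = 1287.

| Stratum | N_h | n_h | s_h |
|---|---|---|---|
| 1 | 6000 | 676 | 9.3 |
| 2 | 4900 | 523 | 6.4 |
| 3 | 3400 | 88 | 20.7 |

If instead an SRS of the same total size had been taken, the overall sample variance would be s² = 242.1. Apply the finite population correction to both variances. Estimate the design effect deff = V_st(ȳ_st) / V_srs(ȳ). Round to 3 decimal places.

deff ≈ 1.731

V̂(ȳ_st) = Σ W_h² (1 − n_h/N_h) s_h²/n_h, with W_h = N_h/N and N = 14300:
  stratum 1: (6000/14300)²·(1 − 676/6000)·9.3²/676 = 0.0199865
  stratum 2: (4900/14300)²·(1 − 523/4900)·6.4²/523 = 0.00821408
  stratum 3: (3400/14300)²·(1 − 88/3400)·20.7²/88 = 0.268136
V_st = 0.296337
V_srs = (1 − 1287/14300)·242.1/1287 = 0.171182
deff = V_st / V_srs = 0.296337/0.171182 = 1.7311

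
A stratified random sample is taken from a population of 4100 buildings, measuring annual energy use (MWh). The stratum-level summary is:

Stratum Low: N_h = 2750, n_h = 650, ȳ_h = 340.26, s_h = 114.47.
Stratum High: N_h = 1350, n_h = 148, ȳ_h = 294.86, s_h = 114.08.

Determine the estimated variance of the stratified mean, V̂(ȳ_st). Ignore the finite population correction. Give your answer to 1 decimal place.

V̂(ȳ_st) = Σ W_h² s_h²/n_h, with W_h = N_h/N and N = 4100:
  stratum Low: (2750/4100)²·114.47²/650 = 9.06917
  stratum High: (1350/4100)²·114.08²/148 = 9.5336
V̂(ȳ_st) = 18.6028

V̂(ȳ_st) ≈ 18.6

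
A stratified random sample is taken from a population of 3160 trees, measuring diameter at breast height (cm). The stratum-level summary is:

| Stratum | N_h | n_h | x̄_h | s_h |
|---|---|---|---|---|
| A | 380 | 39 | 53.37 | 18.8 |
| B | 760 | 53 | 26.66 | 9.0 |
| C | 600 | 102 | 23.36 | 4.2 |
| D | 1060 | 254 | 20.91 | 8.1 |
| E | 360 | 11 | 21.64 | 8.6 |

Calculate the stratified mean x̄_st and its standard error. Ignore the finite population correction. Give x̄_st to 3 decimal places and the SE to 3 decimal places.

x̄_st = Σ W_h x̄_h = (380·53.37 + 760·26.66 + 600·23.36 + 1060·20.91 + 360·21.64)/3160 = 26.74468
V̂(x̄_st) = Σ W_h² s_h²/n_h, with W_h = N_h/N and N = 3160:
  stratum A: (380/3160)²·18.8²/39 = 0.131052
  stratum B: (760/3160)²·9.0²/53 = 0.088402
  stratum C: (600/3160)²·4.2²/102 = 0.00623486
  stratum D: (1060/3160)²·8.1²/254 = 0.0290652
  stratum E: (360/3160)²·8.6²/11 = 0.087264
V̂(x̄_st) = 0.342018
SE(x̄_st) = √0.342018 = 0.584823

x̄_st ≈ 26.745, SE ≈ 0.585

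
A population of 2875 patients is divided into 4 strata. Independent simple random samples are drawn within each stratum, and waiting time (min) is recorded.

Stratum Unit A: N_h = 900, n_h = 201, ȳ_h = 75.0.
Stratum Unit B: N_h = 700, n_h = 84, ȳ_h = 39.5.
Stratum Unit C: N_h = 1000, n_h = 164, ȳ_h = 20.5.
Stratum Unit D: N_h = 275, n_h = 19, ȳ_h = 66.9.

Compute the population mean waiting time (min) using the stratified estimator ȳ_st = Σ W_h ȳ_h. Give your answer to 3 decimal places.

N = Σ N_h = 2875. Stratum weights W_h = N_h/N.
ȳ_st = (900·75.0 + 700·39.5 + 1000·20.5 + 275·66.9) / 2875 = 46.62522

ȳ_st ≈ 46.625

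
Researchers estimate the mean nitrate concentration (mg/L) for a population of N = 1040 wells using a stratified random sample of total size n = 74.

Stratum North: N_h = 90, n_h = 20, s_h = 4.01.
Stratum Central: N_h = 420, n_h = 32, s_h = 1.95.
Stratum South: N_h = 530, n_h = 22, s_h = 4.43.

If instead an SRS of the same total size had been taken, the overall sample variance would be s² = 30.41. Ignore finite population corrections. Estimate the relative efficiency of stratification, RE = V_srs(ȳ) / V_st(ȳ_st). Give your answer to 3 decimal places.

V̂(ȳ_st) = Σ W_h² s_h²/n_h, with W_h = N_h/N and N = 1040:
  stratum North: (90/1040)²·4.01²/20 = 0.00602112
  stratum Central: (420/1040)²·1.95²/32 = 0.0193799
  stratum South: (530/1040)²·4.43²/22 = 0.23167
V_st = 0.257071
V_srs = s²/n = 30.41/74 = 0.410946
Relative efficiency = V_srs / V_st = 0.410946/0.257071 = 1.5986

RE ≈ 1.599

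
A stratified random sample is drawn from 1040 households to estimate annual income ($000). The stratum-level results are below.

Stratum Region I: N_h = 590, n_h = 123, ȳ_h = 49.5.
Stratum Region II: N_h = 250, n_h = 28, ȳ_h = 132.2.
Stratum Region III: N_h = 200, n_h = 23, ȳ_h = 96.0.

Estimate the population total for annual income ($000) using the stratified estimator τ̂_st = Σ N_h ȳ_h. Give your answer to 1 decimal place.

τ̂_st = Σ N_h ȳ_h = 590·49.5 + 250·132.2 + 200·96.0 = 81455.0

τ̂_st ≈ 81455.0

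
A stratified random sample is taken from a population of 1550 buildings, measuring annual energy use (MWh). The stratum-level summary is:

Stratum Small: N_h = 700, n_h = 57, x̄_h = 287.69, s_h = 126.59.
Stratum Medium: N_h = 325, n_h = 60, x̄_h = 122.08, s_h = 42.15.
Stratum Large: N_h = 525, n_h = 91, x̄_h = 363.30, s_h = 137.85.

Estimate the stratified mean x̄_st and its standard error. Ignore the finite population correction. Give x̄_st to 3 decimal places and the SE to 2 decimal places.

x̄_st ≈ 278.575, SE ≈ 9.09

x̄_st = Σ W_h x̄_h = (700·287.69 + 325·122.08 + 525·363.30)/1550 = 278.57516
V̂(x̄_st) = Σ W_h² s_h²/n_h, with W_h = N_h/N and N = 1550:
  stratum Small: (700/1550)²·126.59²/57 = 57.3399
  stratum Medium: (325/1550)²·42.15²/60 = 1.30181
  stratum Large: (525/1550)²·137.85²/91 = 23.9567
V̂(x̄_st) = 82.5984
SE(x̄_st) = √82.5984 = 9.08837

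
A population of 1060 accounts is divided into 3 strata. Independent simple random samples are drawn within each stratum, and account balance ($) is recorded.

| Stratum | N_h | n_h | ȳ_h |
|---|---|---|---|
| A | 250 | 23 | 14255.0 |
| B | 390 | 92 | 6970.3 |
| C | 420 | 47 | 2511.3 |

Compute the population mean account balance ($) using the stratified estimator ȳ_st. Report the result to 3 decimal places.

N = Σ N_h = 1060. Stratum weights W_h = N_h/N.
ȳ_st = (250·14255.0 + 390·6970.3 + 420·2511.3) / 1060 = 6921.61604

ȳ_st ≈ 6921.616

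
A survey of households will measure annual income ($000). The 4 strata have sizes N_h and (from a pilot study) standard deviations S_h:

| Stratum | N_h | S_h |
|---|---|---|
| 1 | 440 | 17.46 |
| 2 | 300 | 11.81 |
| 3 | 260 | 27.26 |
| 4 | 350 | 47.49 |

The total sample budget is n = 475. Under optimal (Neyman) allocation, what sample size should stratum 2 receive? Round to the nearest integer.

Neyman allocation: n_h = n · N_h S_h / Σ N_i S_i, with n = 475.
  stratum 1: N_h·S_h = 440·17.46 = 7682.40
  stratum 2: N_h·S_h = 300·11.81 = 3543.00
  stratum 3: N_h·S_h = 260·27.26 = 7087.60
  stratum 4: N_h·S_h = 350·47.49 = 16621.50
Σ N_h S_h = 34934.50
n for stratum 2 = 475·3543.00/34934.50 = 48.174 → 48

48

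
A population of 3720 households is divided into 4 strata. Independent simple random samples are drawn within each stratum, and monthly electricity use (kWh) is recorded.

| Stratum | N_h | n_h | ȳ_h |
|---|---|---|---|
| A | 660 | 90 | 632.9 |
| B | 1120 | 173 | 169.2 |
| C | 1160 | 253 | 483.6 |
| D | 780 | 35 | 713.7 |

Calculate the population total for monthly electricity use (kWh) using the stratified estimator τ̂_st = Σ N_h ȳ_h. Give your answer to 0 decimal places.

τ̂_st ≈ 1724880

τ̂_st = Σ N_h ȳ_h = 660·632.9 + 1120·169.2 + 1160·483.6 + 780·713.7 = 1724880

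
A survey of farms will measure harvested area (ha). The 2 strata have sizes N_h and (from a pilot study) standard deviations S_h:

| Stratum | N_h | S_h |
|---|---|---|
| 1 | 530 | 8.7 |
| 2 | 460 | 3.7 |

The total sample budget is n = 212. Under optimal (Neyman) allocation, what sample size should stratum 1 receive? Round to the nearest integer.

Neyman allocation: n_h = n · N_h S_h / Σ N_i S_i, with n = 212.
  stratum 1: N_h·S_h = 530·8.7 = 4611.00
  stratum 2: N_h·S_h = 460·3.7 = 1702.00
Σ N_h S_h = 6313.00
n for stratum 1 = 212·4611.00/6313.00 = 154.844 → 155

155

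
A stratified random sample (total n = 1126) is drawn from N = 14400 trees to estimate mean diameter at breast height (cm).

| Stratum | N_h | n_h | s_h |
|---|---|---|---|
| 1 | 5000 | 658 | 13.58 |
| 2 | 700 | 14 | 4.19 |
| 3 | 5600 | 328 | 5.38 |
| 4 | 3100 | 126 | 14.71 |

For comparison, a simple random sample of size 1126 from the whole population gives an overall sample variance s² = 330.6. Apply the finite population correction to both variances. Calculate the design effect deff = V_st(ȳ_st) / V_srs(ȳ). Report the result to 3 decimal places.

V̂(ȳ_st) = Σ W_h² (1 − n_h/N_h) s_h²/n_h, with W_h = N_h/N and N = 14400:
  stratum 1: (5000/14400)²·(1 − 658/5000)·13.58²/658 = 0.0293433
  stratum 2: (700/14400)²·(1 − 14/700)·4.19²/14 = 0.002904
  stratum 3: (5600/14400)²·(1 − 328/5600)·5.38²/328 = 0.012564
  stratum 4: (3100/14400)²·(1 − 126/3100)·14.71²/126 = 0.0763541
V_st = 0.121165
V_srs = (1 − 1126/14400)·330.6/1126 = 0.270647
deff = V_st / V_srs = 0.121165/0.270647 = 0.4477

deff ≈ 0.448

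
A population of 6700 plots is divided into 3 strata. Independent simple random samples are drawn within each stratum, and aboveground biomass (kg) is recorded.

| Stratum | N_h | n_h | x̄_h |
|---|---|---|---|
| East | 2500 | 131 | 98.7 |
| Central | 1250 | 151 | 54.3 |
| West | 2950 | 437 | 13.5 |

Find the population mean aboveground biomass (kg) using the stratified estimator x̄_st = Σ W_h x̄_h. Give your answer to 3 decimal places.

x̄_st ≈ 52.903

N = Σ N_h = 6700. Stratum weights W_h = N_h/N.
x̄_st = (2500·98.7 + 1250·54.3 + 2950·13.5) / 6700 = 52.90299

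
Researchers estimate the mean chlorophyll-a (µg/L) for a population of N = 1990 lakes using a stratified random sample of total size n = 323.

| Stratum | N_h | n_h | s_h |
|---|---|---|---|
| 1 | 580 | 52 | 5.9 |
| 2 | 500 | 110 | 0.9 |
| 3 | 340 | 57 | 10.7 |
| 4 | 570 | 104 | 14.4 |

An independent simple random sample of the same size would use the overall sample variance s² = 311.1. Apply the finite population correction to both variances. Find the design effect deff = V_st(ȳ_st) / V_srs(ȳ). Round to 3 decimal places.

deff ≈ 0.291

V̂(ȳ_st) = Σ W_h² (1 − n_h/N_h) s_h²/n_h, with W_h = N_h/N and N = 1990:
  stratum 1: (580/1990)²·(1 − 52/580)·5.9²/52 = 0.0517674
  stratum 2: (500/1990)²·(1 − 110/500)·0.9²/110 = 0.000362594
  stratum 3: (340/1990)²·(1 − 57/340)·10.7²/57 = 0.0488036
  stratum 4: (570/1990)²·(1 − 104/570)·14.4²/104 = 0.133735
V_st = 0.234669
V_srs = (1 − 323/1990)·311.1/323 = 0.806826
deff = V_st / V_srs = 0.234669/0.806826 = 0.2909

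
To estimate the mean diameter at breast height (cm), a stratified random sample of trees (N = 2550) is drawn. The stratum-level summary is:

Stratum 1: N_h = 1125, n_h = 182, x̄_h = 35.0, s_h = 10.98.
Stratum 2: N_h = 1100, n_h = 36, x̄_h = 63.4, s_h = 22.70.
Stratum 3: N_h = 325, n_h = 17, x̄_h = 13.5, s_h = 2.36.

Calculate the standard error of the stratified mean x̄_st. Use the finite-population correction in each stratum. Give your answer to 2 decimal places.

SE(x̄_st) ≈ 1.64

V̂(x̄_st) = Σ W_h² (1 − n_h/N_h) s_h²/n_h, with W_h = N_h/N and N = 2550:
  stratum 1: (1125/2550)²·(1 − 182/1125)·10.98²/182 = 0.108073
  stratum 2: (1100/2550)²·(1 − 36/1100)·22.70²/36 = 2.57634
  stratum 3: (325/2550)²·(1 − 17/325)·2.36²/17 = 0.00504346
V̂(x̄_st) = 2.68946
SE(x̄_st) = √2.68946 = 1.63996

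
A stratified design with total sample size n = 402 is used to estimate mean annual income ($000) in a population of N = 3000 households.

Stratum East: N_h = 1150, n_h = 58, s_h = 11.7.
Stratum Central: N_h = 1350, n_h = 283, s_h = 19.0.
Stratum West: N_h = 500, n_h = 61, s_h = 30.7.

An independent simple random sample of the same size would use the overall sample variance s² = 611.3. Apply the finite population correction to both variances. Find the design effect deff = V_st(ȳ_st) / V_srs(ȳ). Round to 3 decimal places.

V̂(ȳ_st) = Σ W_h² (1 − n_h/N_h) s_h²/n_h, with W_h = N_h/N and N = 3000:
  stratum East: (1150/3000)²·(1 − 58/1150)·11.7²/58 = 0.329323
  stratum Central: (1350/3000)²·(1 − 283/1350)·19.0²/283 = 0.204163
  stratum West: (500/3000)²·(1 − 61/500)·30.7²/61 = 0.376824
V_st = 0.91031
V_srs = (1 − 402/3000)·611.3/402 = 1.31688
deff = V_st / V_srs = 0.91031/1.31688 = 0.6913

deff ≈ 0.691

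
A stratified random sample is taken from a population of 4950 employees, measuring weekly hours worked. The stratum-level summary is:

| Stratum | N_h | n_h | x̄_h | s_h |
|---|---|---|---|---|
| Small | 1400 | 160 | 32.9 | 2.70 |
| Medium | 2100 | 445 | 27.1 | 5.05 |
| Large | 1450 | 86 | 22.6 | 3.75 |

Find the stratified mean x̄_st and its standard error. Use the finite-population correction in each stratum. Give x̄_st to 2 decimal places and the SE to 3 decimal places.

x̄_st = Σ W_h x̄_h = (1400·32.9 + 2100·27.1 + 1450·22.6)/4950 = 27.42222
V̂(x̄_st) = Σ W_h² (1 − n_h/N_h) s_h²/n_h, with W_h = N_h/N and N = 4950:
  stratum Small: (1400/4950)²·(1 − 160/1400)·2.70²/160 = 0.0032281
  stratum Medium: (2100/4950)²·(1 − 445/2100)·5.05²/445 = 0.00812886
  stratum Large: (1450/4950)²·(1 − 86/1450)·3.75²/86 = 0.0131988
V̂(x̄_st) = 0.0245558
SE(x̄_st) = √0.0245558 = 0.156703

x̄_st ≈ 27.42, SE ≈ 0.157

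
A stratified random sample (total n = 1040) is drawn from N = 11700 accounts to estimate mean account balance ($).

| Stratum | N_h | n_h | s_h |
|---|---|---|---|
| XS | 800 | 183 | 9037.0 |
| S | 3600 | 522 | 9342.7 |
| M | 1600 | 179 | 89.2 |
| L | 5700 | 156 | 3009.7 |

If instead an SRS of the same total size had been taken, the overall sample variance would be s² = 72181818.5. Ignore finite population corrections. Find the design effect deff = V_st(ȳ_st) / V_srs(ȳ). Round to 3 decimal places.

V̂(ȳ_st) = Σ W_h² s_h²/n_h, with W_h = N_h/N and N = 11700:
  stratum XS: (800/11700)²·9037.0²/183 = 2086.44
  stratum S: (3600/11700)²·9342.7²/522 = 15831
  stratum M: (1600/11700)²·89.2²/179 = 0.831275
  stratum L: (5700/11700)²·3009.7²/156 = 13781.6
V_st = 31699.8
V_srs = s²/n = 72181818.5/1040 = 69405.6
deff = V_st / V_srs = 31699.8/69405.6 = 0.4567

deff ≈ 0.457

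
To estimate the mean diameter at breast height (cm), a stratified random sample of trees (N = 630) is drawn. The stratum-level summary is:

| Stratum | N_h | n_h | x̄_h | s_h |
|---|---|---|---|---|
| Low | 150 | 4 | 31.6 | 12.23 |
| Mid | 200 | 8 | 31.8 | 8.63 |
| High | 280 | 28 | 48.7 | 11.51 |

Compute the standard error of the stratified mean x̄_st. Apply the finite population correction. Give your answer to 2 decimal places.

V̂(x̄_st) = Σ W_h² (1 − n_h/N_h) s_h²/n_h, with W_h = N_h/N and N = 630:
  stratum Low: (150/630)²·(1 − 4/150)·12.23²/4 = 2.06327
  stratum Mid: (200/630)²·(1 − 8/200)·8.63²/8 = 0.900703
  stratum High: (280/630)²·(1 − 28/280)·11.51²/28 = 0.841143
V̂(x̄_st) = 3.80512
SE(x̄_st) = √3.80512 = 1.95067

SE(x̄_st) ≈ 1.95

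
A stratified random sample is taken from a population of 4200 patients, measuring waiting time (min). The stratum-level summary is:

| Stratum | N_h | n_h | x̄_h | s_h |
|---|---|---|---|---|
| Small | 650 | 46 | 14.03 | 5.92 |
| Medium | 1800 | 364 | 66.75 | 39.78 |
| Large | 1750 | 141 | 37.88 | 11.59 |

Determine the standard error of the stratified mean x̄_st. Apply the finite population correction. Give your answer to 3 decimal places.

SE(x̄_st) ≈ 0.898

V̂(x̄_st) = Σ W_h² (1 − n_h/N_h) s_h²/n_h, with W_h = N_h/N and N = 4200:
  stratum Small: (650/4200)²·(1 − 46/650)·5.92²/46 = 0.0169565
  stratum Medium: (1800/4200)²·(1 − 364/1800)·39.78²/364 = 0.637025
  stratum Large: (1750/4200)²·(1 − 141/1750)·11.59²/141 = 0.15207
V̂(x̄_st) = 0.806052
SE(x̄_st) = √0.806052 = 0.897804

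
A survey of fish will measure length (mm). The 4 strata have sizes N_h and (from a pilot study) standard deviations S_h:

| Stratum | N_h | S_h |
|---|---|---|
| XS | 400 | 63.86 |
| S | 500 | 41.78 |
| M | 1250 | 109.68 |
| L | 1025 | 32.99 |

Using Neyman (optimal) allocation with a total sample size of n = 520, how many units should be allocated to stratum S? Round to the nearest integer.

50

Neyman allocation: n_h = n · N_h S_h / Σ N_i S_i, with n = 520.
  stratum XS: N_h·S_h = 400·63.86 = 25544.00
  stratum S: N_h·S_h = 500·41.78 = 20890.00
  stratum M: N_h·S_h = 1250·109.68 = 137100.00
  stratum L: N_h·S_h = 1025·32.99 = 33814.75
Σ N_h S_h = 217348.75
n for stratum S = 520·20890.00/217348.75 = 49.979 → 50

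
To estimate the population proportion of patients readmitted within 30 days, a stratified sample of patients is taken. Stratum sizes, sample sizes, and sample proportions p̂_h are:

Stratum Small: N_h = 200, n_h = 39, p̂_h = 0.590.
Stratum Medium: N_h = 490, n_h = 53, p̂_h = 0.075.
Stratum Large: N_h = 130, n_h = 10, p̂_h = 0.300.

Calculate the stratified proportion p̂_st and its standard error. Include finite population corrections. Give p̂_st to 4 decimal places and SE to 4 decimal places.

N = 820; stratum weights W_h = N_h/N.
p̂_st = Σ W_h p̂_h = (200·0.590 + 490·0.075 + 130·0.300)/820 = 0.23628
V̂(p̂_st) = Σ W_h² (1 − n_h/N_h) p̂_h(1−p̂_h)/(n_h−1):
  stratum Small: (200/820)²·(1 − 39/200)·0.590·0.410/38 = 0.000304846
  stratum Medium: (490/820)²·(1 − 53/490)·0.075·0.925/52 = 0.000424864
  stratum Large: (130/820)²·(1 − 10/130)·0.300·0.700/9 = 0.000541344
V̂(p̂_st) = 0.00127105; SE = √V̂ = 0.0356518

p̂_st ≈ 0.2363, SE ≈ 0.0357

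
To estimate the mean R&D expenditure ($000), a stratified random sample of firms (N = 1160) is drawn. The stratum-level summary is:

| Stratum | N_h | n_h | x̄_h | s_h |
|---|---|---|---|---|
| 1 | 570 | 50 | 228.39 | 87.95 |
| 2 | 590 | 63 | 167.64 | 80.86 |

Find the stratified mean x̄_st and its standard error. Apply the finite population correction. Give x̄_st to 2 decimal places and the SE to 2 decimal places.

x̄_st ≈ 197.49, SE ≈ 7.62

x̄_st = Σ W_h x̄_h = (570·228.39 + 590·167.64)/1160 = 197.49129
V̂(x̄_st) = Σ W_h² (1 − n_h/N_h) s_h²/n_h, with W_h = N_h/N and N = 1160:
  stratum 1: (570/1160)²·(1 − 50/570)·87.95²/50 = 34.0772
  stratum 2: (590/1160)²·(1 − 63/590)·80.86²/63 = 23.9813
V̂(x̄_st) = 58.0585
SE(x̄_st) = √58.0585 = 7.61962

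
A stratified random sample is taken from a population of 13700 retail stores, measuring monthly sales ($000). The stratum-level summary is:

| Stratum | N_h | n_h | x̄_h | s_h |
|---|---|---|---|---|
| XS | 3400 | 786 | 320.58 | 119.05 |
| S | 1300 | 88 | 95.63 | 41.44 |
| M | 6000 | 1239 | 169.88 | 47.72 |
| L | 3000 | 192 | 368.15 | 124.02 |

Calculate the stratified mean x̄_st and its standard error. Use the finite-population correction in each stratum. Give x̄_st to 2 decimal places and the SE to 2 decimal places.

x̄_st ≈ 243.65, SE ≈ 2.21

x̄_st = Σ W_h x̄_h = (3400·320.58 + 1300·95.63 + 6000·169.88 + 3000·368.15)/13700 = 243.65117
V̂(x̄_st) = Σ W_h² (1 − n_h/N_h) s_h²/n_h, with W_h = N_h/N and N = 13700:
  stratum XS: (3400/13700)²·(1 − 786/3400)·119.05²/786 = 0.853846
  stratum S: (1300/13700)²·(1 − 88/1300)·41.44²/88 = 0.163818
  stratum M: (6000/13700)²·(1 − 1239/6000)·47.72²/1239 = 0.279729
  stratum L: (3000/13700)²·(1 − 192/3000)·124.02²/192 = 3.5955
V̂(x̄_st) = 4.89289
SE(x̄_st) = √4.89289 = 2.21199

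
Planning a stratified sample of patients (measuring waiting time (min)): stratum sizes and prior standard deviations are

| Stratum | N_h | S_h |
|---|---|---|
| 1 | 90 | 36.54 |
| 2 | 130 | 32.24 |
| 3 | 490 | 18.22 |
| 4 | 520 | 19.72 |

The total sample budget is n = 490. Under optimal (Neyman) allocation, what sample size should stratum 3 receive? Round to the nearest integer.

Neyman allocation: n_h = n · N_h S_h / Σ N_i S_i, with n = 490.
  stratum 1: N_h·S_h = 90·36.54 = 3288.60
  stratum 2: N_h·S_h = 130·32.24 = 4191.20
  stratum 3: N_h·S_h = 490·18.22 = 8927.80
  stratum 4: N_h·S_h = 520·19.72 = 10254.40
Σ N_h S_h = 26662.00
n for stratum 3 = 490·8927.80/26662.00 = 164.077 → 164

164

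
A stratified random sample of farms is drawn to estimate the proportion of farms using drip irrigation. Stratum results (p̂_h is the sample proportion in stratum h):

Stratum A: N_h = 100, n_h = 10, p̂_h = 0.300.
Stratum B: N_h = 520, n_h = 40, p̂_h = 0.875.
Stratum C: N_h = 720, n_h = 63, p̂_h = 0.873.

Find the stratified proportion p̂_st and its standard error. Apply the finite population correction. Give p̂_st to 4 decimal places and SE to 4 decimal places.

p̂_st ≈ 0.8310, SE ≈ 0.0313

N = 1340; stratum weights W_h = N_h/N.
p̂_st = Σ W_h p̂_h = (100·0.300 + 520·0.875 + 720·0.873)/1340 = 0.83101
V̂(p̂_st) = Σ W_h² (1 − n_h/N_h) p̂_h(1−p̂_h)/(n_h−1):
  stratum A: (100/1340)²·(1 − 10/100)·0.300·0.700/9 = 0.000116953
  stratum B: (520/1340)²·(1 − 40/520)·0.875·0.125/39 = 0.000389842
  stratum C: (720/1340)²·(1 − 63/720)·0.873·0.127/62 = 0.000471102
V̂(p̂_st) = 0.000977896; SE = √V̂ = 0.0312713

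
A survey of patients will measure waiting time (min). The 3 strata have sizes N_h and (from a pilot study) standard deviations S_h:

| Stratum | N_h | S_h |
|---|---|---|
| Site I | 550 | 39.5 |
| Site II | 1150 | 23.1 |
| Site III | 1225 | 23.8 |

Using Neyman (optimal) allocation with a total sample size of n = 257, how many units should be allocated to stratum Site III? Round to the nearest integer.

97

Neyman allocation: n_h = n · N_h S_h / Σ N_i S_i, with n = 257.
  stratum Site I: N_h·S_h = 550·39.5 = 21725.00
  stratum Site II: N_h·S_h = 1150·23.1 = 26565.00
  stratum Site III: N_h·S_h = 1225·23.8 = 29155.00
Σ N_h S_h = 77445.00
n for stratum Site III = 257·29155.00/77445.00 = 96.750 → 97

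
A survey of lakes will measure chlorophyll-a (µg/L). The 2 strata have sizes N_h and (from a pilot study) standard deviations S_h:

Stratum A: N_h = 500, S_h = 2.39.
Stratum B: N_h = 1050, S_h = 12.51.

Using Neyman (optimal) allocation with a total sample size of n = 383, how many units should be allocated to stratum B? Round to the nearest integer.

Neyman allocation: n_h = n · N_h S_h / Σ N_i S_i, with n = 383.
  stratum A: N_h·S_h = 500·2.39 = 1195.00
  stratum B: N_h·S_h = 1050·12.51 = 13135.50
Σ N_h S_h = 14330.50
n for stratum B = 383·13135.50/14330.50 = 351.062 → 351

351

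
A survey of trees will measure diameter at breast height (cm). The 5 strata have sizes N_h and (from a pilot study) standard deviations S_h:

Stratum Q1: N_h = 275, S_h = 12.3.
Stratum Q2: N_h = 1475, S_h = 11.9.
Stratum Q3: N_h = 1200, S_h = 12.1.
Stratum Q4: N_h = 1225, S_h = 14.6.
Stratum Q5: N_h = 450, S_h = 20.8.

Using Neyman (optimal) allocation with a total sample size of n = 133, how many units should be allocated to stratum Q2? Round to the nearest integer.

37

Neyman allocation: n_h = n · N_h S_h / Σ N_i S_i, with n = 133.
  stratum Q1: N_h·S_h = 275·12.3 = 3382.50
  stratum Q2: N_h·S_h = 1475·11.9 = 17552.50
  stratum Q3: N_h·S_h = 1200·12.1 = 14520.00
  stratum Q4: N_h·S_h = 1225·14.6 = 17885.00
  stratum Q5: N_h·S_h = 450·20.8 = 9360.00
Σ N_h S_h = 62700.00
n for stratum Q2 = 133·17552.50/62700.00 = 37.233 → 37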